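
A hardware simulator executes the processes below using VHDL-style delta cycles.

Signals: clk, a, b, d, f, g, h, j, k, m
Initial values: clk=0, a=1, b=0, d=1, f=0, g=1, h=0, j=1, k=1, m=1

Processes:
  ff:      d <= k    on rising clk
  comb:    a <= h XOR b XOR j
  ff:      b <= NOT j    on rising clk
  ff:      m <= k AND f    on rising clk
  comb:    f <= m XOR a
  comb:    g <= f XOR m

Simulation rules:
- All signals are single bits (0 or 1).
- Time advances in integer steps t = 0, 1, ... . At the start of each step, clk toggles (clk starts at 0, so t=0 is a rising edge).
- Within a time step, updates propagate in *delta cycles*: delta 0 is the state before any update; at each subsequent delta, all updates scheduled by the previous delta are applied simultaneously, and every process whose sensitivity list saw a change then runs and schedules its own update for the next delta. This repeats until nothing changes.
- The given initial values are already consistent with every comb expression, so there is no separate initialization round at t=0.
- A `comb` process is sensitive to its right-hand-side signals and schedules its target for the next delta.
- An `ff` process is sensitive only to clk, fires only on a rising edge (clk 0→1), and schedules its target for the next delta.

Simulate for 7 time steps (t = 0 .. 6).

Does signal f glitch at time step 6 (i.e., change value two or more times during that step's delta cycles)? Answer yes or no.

[bits: m,clk,k,g,a,b,d,j,h,f]
t=0: Δ0=1011101100 Δ1=1111101100 Δ2=0111101100 Δ3=0110101101 Δ4=0111101101 | 4Δ
t=1: Δ0=0111101101 Δ1=0011101101 | 1Δ
t=2: Δ0=0011101101 Δ1=0111101101 Δ2=1111101101 Δ3=1110101100 Δ4=1111101100 | 4Δ
t=3: Δ0=1111101100 Δ1=1011101100 | 1Δ
t=4: Δ0=1011101100 Δ1=1111101100 Δ2=0111101100 Δ3=0110101101 Δ4=0111101101 | 4Δ
t=5: Δ0=0111101101 Δ1=0011101101 | 1Δ
t=6: Δ0=0011101101 Δ1=0111101101 Δ2=1111101101 Δ3=1110101100 Δ4=1111101100 | 4Δ

no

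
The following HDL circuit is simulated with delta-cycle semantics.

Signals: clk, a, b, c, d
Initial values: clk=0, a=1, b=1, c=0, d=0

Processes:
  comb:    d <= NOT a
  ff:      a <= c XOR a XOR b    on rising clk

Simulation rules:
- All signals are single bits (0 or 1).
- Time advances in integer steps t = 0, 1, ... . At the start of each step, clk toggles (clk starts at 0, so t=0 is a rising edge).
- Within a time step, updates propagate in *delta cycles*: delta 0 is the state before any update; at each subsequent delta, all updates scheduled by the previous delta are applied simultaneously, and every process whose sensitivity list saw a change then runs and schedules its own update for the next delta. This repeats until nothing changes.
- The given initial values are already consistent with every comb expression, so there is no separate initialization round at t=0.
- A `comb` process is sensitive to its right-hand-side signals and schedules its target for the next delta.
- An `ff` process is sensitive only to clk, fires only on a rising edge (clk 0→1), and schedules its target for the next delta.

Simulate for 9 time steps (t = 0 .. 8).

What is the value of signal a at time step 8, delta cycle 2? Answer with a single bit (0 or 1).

0

[bits: d,a,c,clk,b]
t=0: Δ0=01001 Δ1=01011 Δ2=00011 Δ3=10011 | 3Δ
t=1: Δ0=10011 Δ1=10001 | 1Δ
t=2: Δ0=10001 Δ1=10011 Δ2=11011 Δ3=01011 | 3Δ
t=3: Δ0=01011 Δ1=01001 | 1Δ
t=4: Δ0=01001 Δ1=01011 Δ2=00011 Δ3=10011 | 3Δ
t=5: Δ0=10011 Δ1=10001 | 1Δ
t=6: Δ0=10001 Δ1=10011 Δ2=11011 Δ3=01011 | 3Δ
t=7: Δ0=01011 Δ1=01001 | 1Δ
t=8: Δ0=01001 Δ1=01011 Δ2=00011 Δ3=10011 | 3Δ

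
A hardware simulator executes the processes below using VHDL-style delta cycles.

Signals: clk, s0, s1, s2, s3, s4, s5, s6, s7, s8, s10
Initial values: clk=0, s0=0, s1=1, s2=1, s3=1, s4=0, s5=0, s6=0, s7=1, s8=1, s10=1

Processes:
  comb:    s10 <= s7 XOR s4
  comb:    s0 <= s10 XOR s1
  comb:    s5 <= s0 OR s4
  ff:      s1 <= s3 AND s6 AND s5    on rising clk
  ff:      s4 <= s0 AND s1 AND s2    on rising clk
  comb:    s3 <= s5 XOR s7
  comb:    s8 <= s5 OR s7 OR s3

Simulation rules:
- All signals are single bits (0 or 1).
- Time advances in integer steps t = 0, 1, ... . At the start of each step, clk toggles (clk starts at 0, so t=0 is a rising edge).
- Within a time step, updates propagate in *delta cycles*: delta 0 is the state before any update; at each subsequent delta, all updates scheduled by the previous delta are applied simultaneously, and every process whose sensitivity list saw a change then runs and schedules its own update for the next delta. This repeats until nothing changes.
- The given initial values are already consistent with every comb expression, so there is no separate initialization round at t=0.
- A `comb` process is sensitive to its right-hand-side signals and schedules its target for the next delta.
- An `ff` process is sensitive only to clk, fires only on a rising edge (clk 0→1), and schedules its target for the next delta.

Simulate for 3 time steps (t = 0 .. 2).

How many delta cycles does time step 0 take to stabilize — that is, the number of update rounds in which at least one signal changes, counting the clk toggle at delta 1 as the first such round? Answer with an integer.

t0.Δ0 s3=1 s1=1 s7=1 s0=0 s2=1 s5=0 s10=1 clk=0 s8=1 s6=0 s4=0
t0.Δ1 s3=1 s1=1 s7=1 s0=0 s2=1 s5=0 s10=1 clk=1 s8=1 s6=0 s4=0
t0.Δ2 s3=1 s1=0 s7=1 s0=0 s2=1 s5=0 s10=1 clk=1 s8=1 s6=0 s4=0
t0.Δ3 s3=1 s1=0 s7=1 s0=1 s2=1 s5=0 s10=1 clk=1 s8=1 s6=0 s4=0
t0.Δ4 s3=1 s1=0 s7=1 s0=1 s2=1 s5=1 s10=1 clk=1 s8=1 s6=0 s4=0
t0.Δ5 s3=0 s1=0 s7=1 s0=1 s2=1 s5=1 s10=1 clk=1 s8=1 s6=0 s4=0
t1.Δ0 s3=0 s1=0 s7=1 s0=1 s2=1 s5=1 s10=1 clk=1 s8=1 s6=0 s4=0
t1.Δ1 s3=0 s1=0 s7=1 s0=1 s2=1 s5=1 s10=1 clk=0 s8=1 s6=0 s4=0
t2.Δ0 s3=0 s1=0 s7=1 s0=1 s2=1 s5=1 s10=1 clk=0 s8=1 s6=0 s4=0
t2.Δ1 s3=0 s1=0 s7=1 s0=1 s2=1 s5=1 s10=1 clk=1 s8=1 s6=0 s4=0

5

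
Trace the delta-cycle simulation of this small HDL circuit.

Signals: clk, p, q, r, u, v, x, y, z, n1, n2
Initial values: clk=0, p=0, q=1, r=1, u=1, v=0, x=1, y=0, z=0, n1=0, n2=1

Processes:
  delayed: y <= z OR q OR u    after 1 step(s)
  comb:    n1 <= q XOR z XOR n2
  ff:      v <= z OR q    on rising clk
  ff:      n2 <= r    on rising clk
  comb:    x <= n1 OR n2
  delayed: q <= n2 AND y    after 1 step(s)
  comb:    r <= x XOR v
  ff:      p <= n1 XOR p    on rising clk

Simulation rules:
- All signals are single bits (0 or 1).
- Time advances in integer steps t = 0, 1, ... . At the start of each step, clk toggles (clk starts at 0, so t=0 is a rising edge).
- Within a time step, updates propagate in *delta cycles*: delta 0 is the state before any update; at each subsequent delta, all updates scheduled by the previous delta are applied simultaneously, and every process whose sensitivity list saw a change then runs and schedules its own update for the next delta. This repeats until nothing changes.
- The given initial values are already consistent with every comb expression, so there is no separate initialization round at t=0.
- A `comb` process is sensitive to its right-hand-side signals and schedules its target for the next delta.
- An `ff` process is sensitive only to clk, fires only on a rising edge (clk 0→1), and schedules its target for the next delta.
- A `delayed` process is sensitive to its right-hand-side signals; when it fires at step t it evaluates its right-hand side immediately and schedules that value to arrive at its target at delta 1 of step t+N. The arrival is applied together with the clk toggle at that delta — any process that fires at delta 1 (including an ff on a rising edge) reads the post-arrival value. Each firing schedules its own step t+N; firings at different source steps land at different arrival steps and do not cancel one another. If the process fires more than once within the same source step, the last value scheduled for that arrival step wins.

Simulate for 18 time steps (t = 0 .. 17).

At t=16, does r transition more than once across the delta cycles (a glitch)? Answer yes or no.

[bits: clk,v,u,n1,r,z,y,p,n2,q,x]
t=0: Δ0=00101000111 Δ1=10101000111 Δ2=11101000111 Δ3=11100000111 | 3Δ
t=1: Δ0=11100000111 Δ1=01100000111 | 1Δ
t=2: Δ0=01100000111 Δ1=11100000111 Δ2=11100000011 Δ3=11110000010 Δ4=11111000011 Δ5=11110000011 | 5Δ
t=3: Δ0=11110000011 Δ1=01110000001 Δ2=01100000001 Δ3=01100000000 Δ4=01101000000 | 4Δ
t=4: Δ0=01101000000 Δ1=11101010000 Δ2=10101010100 Δ3=10110010101 Δ4=10111010101 | 4Δ
t=5: Δ0=10111010101 Δ1=00111010111 Δ2=00101010111 | 2Δ
t=6: Δ0=00101010111 Δ1=10101010111 Δ2=11101010111 Δ3=11100010111 | 3Δ
t=7: Δ0=11100010111 Δ1=01100010111 | 1Δ
t=8: Δ0=01100010111 Δ1=11100010111 Δ2=11100010011 Δ3=11110010010 Δ4=11111010011 Δ5=11110010011 | 5Δ
t=9: Δ0=11110010011 Δ1=01110010001 Δ2=01100010001 Δ3=01100010000 Δ4=01101010000 | 4Δ
t=10: Δ0=01101010000 Δ1=11101010000 Δ2=10101010100 Δ3=10110010101 Δ4=10111010101 | 4Δ
t=11: Δ0=10111010101 Δ1=00111010111 Δ2=00101010111 | 2Δ
t=12: Δ0=00101010111 Δ1=10101010111 Δ2=11101010111 Δ3=11100010111 | 3Δ
t=13: Δ0=11100010111 Δ1=01100010111 | 1Δ
t=14: Δ0=01100010111 Δ1=11100010111 Δ2=11100010011 Δ3=11110010010 Δ4=11111010011 Δ5=11110010011 | 5Δ
t=15: Δ0=11110010011 Δ1=01110010001 Δ2=01100010001 Δ3=01100010000 Δ4=01101010000 | 4Δ
t=16: Δ0=01101010000 Δ1=11101010000 Δ2=10101010100 Δ3=10110010101 Δ4=10111010101 | 4Δ
t=17: Δ0=10111010101 Δ1=00111010111 Δ2=00101010111 | 2Δ

yes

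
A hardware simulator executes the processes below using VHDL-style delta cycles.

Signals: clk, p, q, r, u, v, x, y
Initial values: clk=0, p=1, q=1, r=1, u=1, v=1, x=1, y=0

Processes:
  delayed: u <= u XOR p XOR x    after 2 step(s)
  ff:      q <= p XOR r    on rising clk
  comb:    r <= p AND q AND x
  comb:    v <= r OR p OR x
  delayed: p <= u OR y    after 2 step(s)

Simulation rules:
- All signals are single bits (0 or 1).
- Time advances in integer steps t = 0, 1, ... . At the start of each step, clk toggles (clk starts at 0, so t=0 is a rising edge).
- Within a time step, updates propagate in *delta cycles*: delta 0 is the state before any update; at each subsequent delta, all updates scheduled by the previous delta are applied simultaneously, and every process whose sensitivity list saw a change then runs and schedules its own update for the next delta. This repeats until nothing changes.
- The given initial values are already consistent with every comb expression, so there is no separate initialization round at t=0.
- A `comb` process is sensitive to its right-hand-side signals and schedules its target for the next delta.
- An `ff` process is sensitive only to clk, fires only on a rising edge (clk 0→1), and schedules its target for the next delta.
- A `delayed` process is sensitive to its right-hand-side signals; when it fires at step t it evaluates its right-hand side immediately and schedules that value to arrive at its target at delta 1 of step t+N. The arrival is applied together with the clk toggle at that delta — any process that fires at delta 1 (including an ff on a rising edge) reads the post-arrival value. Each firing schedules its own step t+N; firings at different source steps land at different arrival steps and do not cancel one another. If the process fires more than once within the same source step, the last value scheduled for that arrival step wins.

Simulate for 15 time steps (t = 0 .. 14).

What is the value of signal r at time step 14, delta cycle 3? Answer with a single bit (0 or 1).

1

t=0 Δ0: clk=0 p=1 y=0 q=1 x=1 r=1 v=1 u=1
  Δ1: clk:0→1
  Δ2: q:1→0
  Δ3: r:1→0
  (3Δ to stable)
t=1 Δ0: clk=1 p=1 y=0 q=0 x=1 r=0 v=1 u=1
  Δ1: clk:1→0
  (1Δ to stable)
t=2 Δ0: clk=0 p=1 y=0 q=0 x=1 r=0 v=1 u=1
  Δ1: clk:0→1
  Δ2: q:0→1
  Δ3: r:0→1
  (3Δ to stable)
t=3 Δ0: clk=1 p=1 y=0 q=1 x=1 r=1 v=1 u=1
  Δ1: clk:1→0
  (1Δ to stable)
t=4 Δ0: clk=0 p=1 y=0 q=1 x=1 r=1 v=1 u=1
  Δ1: clk:0→1
  Δ2: q:1→0
  Δ3: r:1→0
  (3Δ to stable)
t=5 Δ0: clk=1 p=1 y=0 q=0 x=1 r=0 v=1 u=1
  Δ1: clk:1→0
  (1Δ to stable)
t=6 Δ0: clk=0 p=1 y=0 q=0 x=1 r=0 v=1 u=1
  Δ1: clk:0→1
  Δ2: q:0→1
  Δ3: r:0→1
  (3Δ to stable)
t=7 Δ0: clk=1 p=1 y=0 q=1 x=1 r=1 v=1 u=1
  Δ1: clk:1→0
  (1Δ to stable)
t=8 Δ0: clk=0 p=1 y=0 q=1 x=1 r=1 v=1 u=1
  Δ1: clk:0→1
  Δ2: q:1→0
  Δ3: r:1→0
  (3Δ to stable)
t=9 Δ0: clk=1 p=1 y=0 q=0 x=1 r=0 v=1 u=1
  Δ1: clk:1→0
  (1Δ to stable)
t=10 Δ0: clk=0 p=1 y=0 q=0 x=1 r=0 v=1 u=1
  Δ1: clk:0→1
  Δ2: q:0→1
  Δ3: r:0→1
  (3Δ to stable)
t=11 Δ0: clk=1 p=1 y=0 q=1 x=1 r=1 v=1 u=1
  Δ1: clk:1→0
  (1Δ to stable)
t=12 Δ0: clk=0 p=1 y=0 q=1 x=1 r=1 v=1 u=1
  Δ1: clk:0→1
  Δ2: q:1→0
  Δ3: r:1→0
  (3Δ to stable)
t=13 Δ0: clk=1 p=1 y=0 q=0 x=1 r=0 v=1 u=1
  Δ1: clk:1→0
  (1Δ to stable)
t=14 Δ0: clk=0 p=1 y=0 q=0 x=1 r=0 v=1 u=1
  Δ1: clk:0→1
  Δ2: q:0→1
  Δ3: r:0→1
  (3Δ to stable)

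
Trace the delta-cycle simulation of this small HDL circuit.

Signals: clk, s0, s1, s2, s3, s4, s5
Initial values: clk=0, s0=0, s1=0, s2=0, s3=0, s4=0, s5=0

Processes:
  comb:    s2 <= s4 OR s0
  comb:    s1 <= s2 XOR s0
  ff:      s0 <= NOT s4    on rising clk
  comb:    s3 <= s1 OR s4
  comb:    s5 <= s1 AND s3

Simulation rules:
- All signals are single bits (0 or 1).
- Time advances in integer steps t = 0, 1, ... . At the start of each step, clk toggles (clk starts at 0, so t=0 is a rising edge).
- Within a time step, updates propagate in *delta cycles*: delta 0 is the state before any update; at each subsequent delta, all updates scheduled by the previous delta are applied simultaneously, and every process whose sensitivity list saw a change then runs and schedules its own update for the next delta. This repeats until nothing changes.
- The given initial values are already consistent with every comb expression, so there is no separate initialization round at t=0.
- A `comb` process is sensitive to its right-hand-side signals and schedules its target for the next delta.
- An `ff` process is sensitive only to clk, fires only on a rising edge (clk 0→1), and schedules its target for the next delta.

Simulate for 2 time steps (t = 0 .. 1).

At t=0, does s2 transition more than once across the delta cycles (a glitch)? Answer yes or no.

no

t=0 Δ0: s1=0 s3=0 s4=0 s2=0 s5=0 s0=0 clk=0
  Δ1: clk:0→1
  Δ2: s0:0→1
  Δ3: s1:0→1, s2:0→1
  Δ4: s1:1→0, s3:0→1
  Δ5: s3:1→0
  (5Δ to stable)
t=1 Δ0: s1=0 s3=0 s4=0 s2=1 s5=0 s0=1 clk=1
  Δ1: clk:1→0
  (1Δ to stable)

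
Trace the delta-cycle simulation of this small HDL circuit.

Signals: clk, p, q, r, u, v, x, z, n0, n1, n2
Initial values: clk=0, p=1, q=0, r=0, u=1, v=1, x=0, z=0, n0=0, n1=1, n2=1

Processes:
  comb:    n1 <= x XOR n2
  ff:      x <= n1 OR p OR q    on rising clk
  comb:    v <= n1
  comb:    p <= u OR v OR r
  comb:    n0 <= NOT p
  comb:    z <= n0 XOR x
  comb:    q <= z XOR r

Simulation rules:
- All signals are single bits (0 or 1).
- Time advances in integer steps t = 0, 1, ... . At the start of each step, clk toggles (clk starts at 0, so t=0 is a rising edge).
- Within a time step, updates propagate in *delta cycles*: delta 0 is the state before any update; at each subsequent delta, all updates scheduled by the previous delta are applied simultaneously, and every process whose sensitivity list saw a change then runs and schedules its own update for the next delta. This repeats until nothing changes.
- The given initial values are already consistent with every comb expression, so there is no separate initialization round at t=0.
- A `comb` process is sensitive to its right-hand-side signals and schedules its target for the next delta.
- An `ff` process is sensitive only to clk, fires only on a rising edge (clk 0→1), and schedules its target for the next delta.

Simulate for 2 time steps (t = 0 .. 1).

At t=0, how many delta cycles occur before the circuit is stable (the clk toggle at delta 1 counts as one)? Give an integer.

t=0 Δ0: clk=0 r=0 n0=0 x=0 z=0 n2=1 v=1 u=1 q=0 n1=1 p=1
  Δ1: clk:0→1
  Δ2: x:0→1
  Δ3: z:0→1, n1:1→0
  Δ4: v:1→0, q:0→1
  (4Δ to stable)
t=1 Δ0: clk=1 r=0 n0=0 x=1 z=1 n2=1 v=0 u=1 q=1 n1=0 p=1
  Δ1: clk:1→0
  (1Δ to stable)

4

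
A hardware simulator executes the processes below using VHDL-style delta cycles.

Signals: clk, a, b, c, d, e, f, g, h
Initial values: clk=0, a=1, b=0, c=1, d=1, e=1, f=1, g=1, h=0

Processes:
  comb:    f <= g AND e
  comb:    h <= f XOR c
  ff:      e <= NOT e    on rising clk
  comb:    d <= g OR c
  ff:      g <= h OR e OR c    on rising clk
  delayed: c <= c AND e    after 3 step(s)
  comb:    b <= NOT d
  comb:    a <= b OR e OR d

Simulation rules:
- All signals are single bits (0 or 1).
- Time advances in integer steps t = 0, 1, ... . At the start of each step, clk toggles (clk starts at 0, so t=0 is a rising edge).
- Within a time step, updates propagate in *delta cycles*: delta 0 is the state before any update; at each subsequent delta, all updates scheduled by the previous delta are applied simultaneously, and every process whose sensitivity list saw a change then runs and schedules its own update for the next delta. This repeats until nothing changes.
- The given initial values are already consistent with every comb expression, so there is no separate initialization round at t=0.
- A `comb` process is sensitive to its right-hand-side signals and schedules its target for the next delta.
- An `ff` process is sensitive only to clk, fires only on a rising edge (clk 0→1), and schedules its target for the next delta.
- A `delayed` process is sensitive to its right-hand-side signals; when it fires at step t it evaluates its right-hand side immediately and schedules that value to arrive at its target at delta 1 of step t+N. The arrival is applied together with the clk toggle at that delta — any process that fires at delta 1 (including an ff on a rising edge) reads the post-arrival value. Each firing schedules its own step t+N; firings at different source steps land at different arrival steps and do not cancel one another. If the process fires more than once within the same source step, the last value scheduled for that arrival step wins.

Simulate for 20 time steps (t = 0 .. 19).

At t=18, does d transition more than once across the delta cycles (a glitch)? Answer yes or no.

no

t0.Δ0 clk=0 g=1 d=1 e=1 b=0 c=1 f=1 h=0 a=1
t0.Δ1 clk=1 g=1 d=1 e=1 b=0 c=1 f=1 h=0 a=1
t0.Δ2 clk=1 g=1 d=1 e=0 b=0 c=1 f=1 h=0 a=1
t0.Δ3 clk=1 g=1 d=1 e=0 b=0 c=1 f=0 h=0 a=1
t0.Δ4 clk=1 g=1 d=1 e=0 b=0 c=1 f=0 h=1 a=1
t1.Δ0 clk=1 g=1 d=1 e=0 b=0 c=1 f=0 h=1 a=1
t1.Δ1 clk=0 g=1 d=1 e=0 b=0 c=1 f=0 h=1 a=1
t2.Δ0 clk=0 g=1 d=1 e=0 b=0 c=1 f=0 h=1 a=1
t2.Δ1 clk=1 g=1 d=1 e=0 b=0 c=1 f=0 h=1 a=1
t2.Δ2 clk=1 g=1 d=1 e=1 b=0 c=1 f=0 h=1 a=1
t2.Δ3 clk=1 g=1 d=1 e=1 b=0 c=1 f=1 h=1 a=1
t2.Δ4 clk=1 g=1 d=1 e=1 b=0 c=1 f=1 h=0 a=1
t3.Δ0 clk=1 g=1 d=1 e=1 b=0 c=1 f=1 h=0 a=1
t3.Δ1 clk=0 g=1 d=1 e=1 b=0 c=0 f=1 h=0 a=1
t3.Δ2 clk=0 g=1 d=1 e=1 b=0 c=0 f=1 h=1 a=1
t4.Δ0 clk=0 g=1 d=1 e=1 b=0 c=0 f=1 h=1 a=1
t4.Δ1 clk=1 g=1 d=1 e=1 b=0 c=0 f=1 h=1 a=1
t4.Δ2 clk=1 g=1 d=1 e=0 b=0 c=0 f=1 h=1 a=1
t4.Δ3 clk=1 g=1 d=1 e=0 b=0 c=0 f=0 h=1 a=1
t4.Δ4 clk=1 g=1 d=1 e=0 b=0 c=0 f=0 h=0 a=1
t5.Δ0 clk=1 g=1 d=1 e=0 b=0 c=0 f=0 h=0 a=1
t5.Δ1 clk=0 g=1 d=1 e=0 b=0 c=1 f=0 h=0 a=1
t5.Δ2 clk=0 g=1 d=1 e=0 b=0 c=1 f=0 h=1 a=1
t6.Δ0 clk=0 g=1 d=1 e=0 b=0 c=1 f=0 h=1 a=1
t6.Δ1 clk=1 g=1 d=1 e=0 b=0 c=0 f=0 h=1 a=1
t6.Δ2 clk=1 g=1 d=1 e=1 b=0 c=0 f=0 h=0 a=1
t6.Δ3 clk=1 g=1 d=1 e=1 b=0 c=0 f=1 h=0 a=1
t6.Δ4 clk=1 g=1 d=1 e=1 b=0 c=0 f=1 h=1 a=1
t7.Δ0 clk=1 g=1 d=1 e=1 b=0 c=0 f=1 h=1 a=1
t7.Δ1 clk=0 g=1 d=1 e=1 b=0 c=0 f=1 h=1 a=1
t8.Δ0 clk=0 g=1 d=1 e=1 b=0 c=0 f=1 h=1 a=1
t8.Δ1 clk=1 g=1 d=1 e=1 b=0 c=0 f=1 h=1 a=1
t8.Δ2 clk=1 g=1 d=1 e=0 b=0 c=0 f=1 h=1 a=1
t8.Δ3 clk=1 g=1 d=1 e=0 b=0 c=0 f=0 h=1 a=1
t8.Δ4 clk=1 g=1 d=1 e=0 b=0 c=0 f=0 h=0 a=1
t9.Δ0 clk=1 g=1 d=1 e=0 b=0 c=0 f=0 h=0 a=1
t9.Δ1 clk=0 g=1 d=1 e=0 b=0 c=0 f=0 h=0 a=1
t10.Δ0 clk=0 g=1 d=1 e=0 b=0 c=0 f=0 h=0 a=1
t10.Δ1 clk=1 g=1 d=1 e=0 b=0 c=0 f=0 h=0 a=1
t10.Δ2 clk=1 g=0 d=1 e=1 b=0 c=0 f=0 h=0 a=1
t10.Δ3 clk=1 g=0 d=0 e=1 b=0 c=0 f=0 h=0 a=1
t10.Δ4 clk=1 g=0 d=0 e=1 b=1 c=0 f=0 h=0 a=1
t11.Δ0 clk=1 g=0 d=0 e=1 b=1 c=0 f=0 h=0 a=1
t11.Δ1 clk=0 g=0 d=0 e=1 b=1 c=0 f=0 h=0 a=1
t12.Δ0 clk=0 g=0 d=0 e=1 b=1 c=0 f=0 h=0 a=1
t12.Δ1 clk=1 g=0 d=0 e=1 b=1 c=0 f=0 h=0 a=1
t12.Δ2 clk=1 g=1 d=0 e=0 b=1 c=0 f=0 h=0 a=1
t12.Δ3 clk=1 g=1 d=1 e=0 b=1 c=0 f=0 h=0 a=1
t12.Δ4 clk=1 g=1 d=1 e=0 b=0 c=0 f=0 h=0 a=1
t13.Δ0 clk=1 g=1 d=1 e=0 b=0 c=0 f=0 h=0 a=1
t13.Δ1 clk=0 g=1 d=1 e=0 b=0 c=0 f=0 h=0 a=1
t14.Δ0 clk=0 g=1 d=1 e=0 b=0 c=0 f=0 h=0 a=1
t14.Δ1 clk=1 g=1 d=1 e=0 b=0 c=0 f=0 h=0 a=1
t14.Δ2 clk=1 g=0 d=1 e=1 b=0 c=0 f=0 h=0 a=1
t14.Δ3 clk=1 g=0 d=0 e=1 b=0 c=0 f=0 h=0 a=1
t14.Δ4 clk=1 g=0 d=0 e=1 b=1 c=0 f=0 h=0 a=1
t15.Δ0 clk=1 g=0 d=0 e=1 b=1 c=0 f=0 h=0 a=1
t15.Δ1 clk=0 g=0 d=0 e=1 b=1 c=0 f=0 h=0 a=1
t16.Δ0 clk=0 g=0 d=0 e=1 b=1 c=0 f=0 h=0 a=1
t16.Δ1 clk=1 g=0 d=0 e=1 b=1 c=0 f=0 h=0 a=1
t16.Δ2 clk=1 g=1 d=0 e=0 b=1 c=0 f=0 h=0 a=1
t16.Δ3 clk=1 g=1 d=1 e=0 b=1 c=0 f=0 h=0 a=1
t16.Δ4 clk=1 g=1 d=1 e=0 b=0 c=0 f=0 h=0 a=1
t17.Δ0 clk=1 g=1 d=1 e=0 b=0 c=0 f=0 h=0 a=1
t17.Δ1 clk=0 g=1 d=1 e=0 b=0 c=0 f=0 h=0 a=1
t18.Δ0 clk=0 g=1 d=1 e=0 b=0 c=0 f=0 h=0 a=1
t18.Δ1 clk=1 g=1 d=1 e=0 b=0 c=0 f=0 h=0 a=1
t18.Δ2 clk=1 g=0 d=1 e=1 b=0 c=0 f=0 h=0 a=1
t18.Δ3 clk=1 g=0 d=0 e=1 b=0 c=0 f=0 h=0 a=1
t18.Δ4 clk=1 g=0 d=0 e=1 b=1 c=0 f=0 h=0 a=1
t19.Δ0 clk=1 g=0 d=0 e=1 b=1 c=0 f=0 h=0 a=1
t19.Δ1 clk=0 g=0 d=0 e=1 b=1 c=0 f=0 h=0 a=1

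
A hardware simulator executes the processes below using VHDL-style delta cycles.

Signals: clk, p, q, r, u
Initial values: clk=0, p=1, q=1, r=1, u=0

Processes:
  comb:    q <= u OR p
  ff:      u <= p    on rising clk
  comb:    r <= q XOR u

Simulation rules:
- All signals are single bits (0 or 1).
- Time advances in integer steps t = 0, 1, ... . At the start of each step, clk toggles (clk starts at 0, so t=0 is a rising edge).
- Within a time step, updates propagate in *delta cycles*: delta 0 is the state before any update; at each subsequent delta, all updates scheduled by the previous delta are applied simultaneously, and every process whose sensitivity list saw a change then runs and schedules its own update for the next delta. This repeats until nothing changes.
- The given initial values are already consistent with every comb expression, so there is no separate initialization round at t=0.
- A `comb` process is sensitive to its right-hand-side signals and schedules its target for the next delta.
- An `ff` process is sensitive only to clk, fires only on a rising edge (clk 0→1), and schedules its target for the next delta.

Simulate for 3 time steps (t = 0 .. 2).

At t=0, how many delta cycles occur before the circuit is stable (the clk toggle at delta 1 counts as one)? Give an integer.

3

[bits: u,r,q,clk,p]
t=0: Δ0=01101 Δ1=01111 Δ2=11111 Δ3=10111 | 3Δ
t=1: Δ0=10111 Δ1=10101 | 1Δ
t=2: Δ0=10101 Δ1=10111 | 1Δ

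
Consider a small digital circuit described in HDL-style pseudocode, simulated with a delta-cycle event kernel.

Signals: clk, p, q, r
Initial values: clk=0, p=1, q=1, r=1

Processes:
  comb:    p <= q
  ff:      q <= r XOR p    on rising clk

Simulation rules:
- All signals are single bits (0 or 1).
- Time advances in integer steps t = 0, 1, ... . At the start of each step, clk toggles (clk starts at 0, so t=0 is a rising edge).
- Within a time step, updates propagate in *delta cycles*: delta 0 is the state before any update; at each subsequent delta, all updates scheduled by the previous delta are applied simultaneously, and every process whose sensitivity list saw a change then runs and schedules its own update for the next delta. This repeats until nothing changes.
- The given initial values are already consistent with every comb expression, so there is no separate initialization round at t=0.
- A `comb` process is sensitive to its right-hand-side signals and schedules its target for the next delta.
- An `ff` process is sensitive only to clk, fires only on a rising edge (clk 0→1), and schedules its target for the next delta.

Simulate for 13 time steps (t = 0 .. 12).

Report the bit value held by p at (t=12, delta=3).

0

t=0 Δ0: q=1 r=1 p=1 clk=0
  Δ1: clk:0→1
  Δ2: q:1→0
  Δ3: p:1→0
  (3Δ to stable)
t=1 Δ0: q=0 r=1 p=0 clk=1
  Δ1: clk:1→0
  (1Δ to stable)
t=2 Δ0: q=0 r=1 p=0 clk=0
  Δ1: clk:0→1
  Δ2: q:0→1
  Δ3: p:0→1
  (3Δ to stable)
t=3 Δ0: q=1 r=1 p=1 clk=1
  Δ1: clk:1→0
  (1Δ to stable)
t=4 Δ0: q=1 r=1 p=1 clk=0
  Δ1: clk:0→1
  Δ2: q:1→0
  Δ3: p:1→0
  (3Δ to stable)
t=5 Δ0: q=0 r=1 p=0 clk=1
  Δ1: clk:1→0
  (1Δ to stable)
t=6 Δ0: q=0 r=1 p=0 clk=0
  Δ1: clk:0→1
  Δ2: q:0→1
  Δ3: p:0→1
  (3Δ to stable)
t=7 Δ0: q=1 r=1 p=1 clk=1
  Δ1: clk:1→0
  (1Δ to stable)
t=8 Δ0: q=1 r=1 p=1 clk=0
  Δ1: clk:0→1
  Δ2: q:1→0
  Δ3: p:1→0
  (3Δ to stable)
t=9 Δ0: q=0 r=1 p=0 clk=1
  Δ1: clk:1→0
  (1Δ to stable)
t=10 Δ0: q=0 r=1 p=0 clk=0
  Δ1: clk:0→1
  Δ2: q:0→1
  Δ3: p:0→1
  (3Δ to stable)
t=11 Δ0: q=1 r=1 p=1 clk=1
  Δ1: clk:1→0
  (1Δ to stable)
t=12 Δ0: q=1 r=1 p=1 clk=0
  Δ1: clk:0→1
  Δ2: q:1→0
  Δ3: p:1→0
  (3Δ to stable)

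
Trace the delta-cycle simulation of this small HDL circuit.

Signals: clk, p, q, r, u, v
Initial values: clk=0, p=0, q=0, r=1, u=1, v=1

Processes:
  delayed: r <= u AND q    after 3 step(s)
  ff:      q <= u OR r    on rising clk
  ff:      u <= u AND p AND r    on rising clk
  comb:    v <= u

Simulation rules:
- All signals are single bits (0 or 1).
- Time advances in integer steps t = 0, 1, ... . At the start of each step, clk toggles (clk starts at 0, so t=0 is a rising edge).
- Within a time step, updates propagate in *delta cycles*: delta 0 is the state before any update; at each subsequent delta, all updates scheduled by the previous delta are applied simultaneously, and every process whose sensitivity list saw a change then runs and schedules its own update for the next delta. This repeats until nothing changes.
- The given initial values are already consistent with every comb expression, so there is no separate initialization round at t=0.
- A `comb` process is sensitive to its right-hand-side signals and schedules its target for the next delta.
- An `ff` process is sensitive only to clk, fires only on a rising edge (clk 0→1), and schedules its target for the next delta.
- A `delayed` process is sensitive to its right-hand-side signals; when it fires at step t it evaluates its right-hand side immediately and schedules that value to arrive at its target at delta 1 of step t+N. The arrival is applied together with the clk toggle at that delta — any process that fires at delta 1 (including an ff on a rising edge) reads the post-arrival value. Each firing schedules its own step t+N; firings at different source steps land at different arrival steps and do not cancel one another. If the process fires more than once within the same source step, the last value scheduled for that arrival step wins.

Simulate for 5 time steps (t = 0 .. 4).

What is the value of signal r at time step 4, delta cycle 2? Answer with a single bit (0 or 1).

t0.Δ0 r=1 v=1 q=0 u=1 p=0 clk=0
t0.Δ1 r=1 v=1 q=0 u=1 p=0 clk=1
t0.Δ2 r=1 v=1 q=1 u=0 p=0 clk=1
t0.Δ3 r=1 v=0 q=1 u=0 p=0 clk=1
t1.Δ0 r=1 v=0 q=1 u=0 p=0 clk=1
t1.Δ1 r=1 v=0 q=1 u=0 p=0 clk=0
t2.Δ0 r=1 v=0 q=1 u=0 p=0 clk=0
t2.Δ1 r=1 v=0 q=1 u=0 p=0 clk=1
t3.Δ0 r=1 v=0 q=1 u=0 p=0 clk=1
t3.Δ1 r=0 v=0 q=1 u=0 p=0 clk=0
t4.Δ0 r=0 v=0 q=1 u=0 p=0 clk=0
t4.Δ1 r=0 v=0 q=1 u=0 p=0 clk=1
t4.Δ2 r=0 v=0 q=0 u=0 p=0 clk=1

0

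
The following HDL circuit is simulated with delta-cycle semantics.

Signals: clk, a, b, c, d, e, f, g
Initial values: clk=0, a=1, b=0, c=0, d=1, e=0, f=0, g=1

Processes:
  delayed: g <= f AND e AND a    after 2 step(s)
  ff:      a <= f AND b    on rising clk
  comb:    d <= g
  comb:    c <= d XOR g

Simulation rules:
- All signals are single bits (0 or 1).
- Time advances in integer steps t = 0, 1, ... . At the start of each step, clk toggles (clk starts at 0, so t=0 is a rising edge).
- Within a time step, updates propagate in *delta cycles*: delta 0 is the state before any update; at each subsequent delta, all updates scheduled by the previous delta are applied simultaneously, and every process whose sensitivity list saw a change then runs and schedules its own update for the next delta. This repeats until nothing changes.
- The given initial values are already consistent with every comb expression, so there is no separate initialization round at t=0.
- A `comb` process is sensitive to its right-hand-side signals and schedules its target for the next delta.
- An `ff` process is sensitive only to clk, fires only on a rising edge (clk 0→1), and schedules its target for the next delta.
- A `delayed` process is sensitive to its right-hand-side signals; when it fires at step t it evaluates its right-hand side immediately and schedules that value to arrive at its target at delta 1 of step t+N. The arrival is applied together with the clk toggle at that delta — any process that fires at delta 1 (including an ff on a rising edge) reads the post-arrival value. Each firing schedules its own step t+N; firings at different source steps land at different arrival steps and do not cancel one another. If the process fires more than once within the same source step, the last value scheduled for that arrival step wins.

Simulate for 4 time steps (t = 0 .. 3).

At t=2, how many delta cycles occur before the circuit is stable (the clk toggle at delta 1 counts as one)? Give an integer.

3

[bits: clk,f,d,c,b,e,a,g]
t=0: Δ0=00100011 Δ1=10100011 Δ2=10100001 | 2Δ
t=1: Δ0=10100001 Δ1=00100001 | 1Δ
t=2: Δ0=00100001 Δ1=10100000 Δ2=10010000 Δ3=10000000 | 3Δ
t=3: Δ0=10000000 Δ1=00000000 | 1Δ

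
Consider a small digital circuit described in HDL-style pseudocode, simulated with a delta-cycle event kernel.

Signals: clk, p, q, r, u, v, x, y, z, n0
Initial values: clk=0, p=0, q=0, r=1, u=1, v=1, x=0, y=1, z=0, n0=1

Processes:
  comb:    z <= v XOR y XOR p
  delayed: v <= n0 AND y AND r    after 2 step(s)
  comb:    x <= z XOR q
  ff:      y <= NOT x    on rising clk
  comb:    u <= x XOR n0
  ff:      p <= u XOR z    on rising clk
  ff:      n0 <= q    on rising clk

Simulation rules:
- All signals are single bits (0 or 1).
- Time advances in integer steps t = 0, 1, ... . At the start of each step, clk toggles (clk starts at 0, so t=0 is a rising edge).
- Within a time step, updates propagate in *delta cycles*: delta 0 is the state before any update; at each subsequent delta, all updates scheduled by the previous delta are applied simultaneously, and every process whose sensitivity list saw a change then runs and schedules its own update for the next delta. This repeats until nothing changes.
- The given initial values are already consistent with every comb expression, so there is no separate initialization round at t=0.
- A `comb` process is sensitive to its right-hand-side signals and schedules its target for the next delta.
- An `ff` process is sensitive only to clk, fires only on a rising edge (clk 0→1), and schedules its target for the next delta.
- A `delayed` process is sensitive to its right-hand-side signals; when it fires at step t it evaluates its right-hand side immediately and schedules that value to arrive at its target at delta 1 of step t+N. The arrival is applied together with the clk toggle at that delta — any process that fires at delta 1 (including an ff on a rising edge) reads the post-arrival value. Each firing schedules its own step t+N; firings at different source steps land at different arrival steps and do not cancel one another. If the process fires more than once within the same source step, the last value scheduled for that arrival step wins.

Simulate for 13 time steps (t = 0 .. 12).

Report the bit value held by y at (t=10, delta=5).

t0.Δ0 q=0 v=1 z=0 n0=1 r=1 x=0 clk=0 y=1 u=1 p=0
t0.Δ1 q=0 v=1 z=0 n0=1 r=1 x=0 clk=1 y=1 u=1 p=0
t0.Δ2 q=0 v=1 z=0 n0=0 r=1 x=0 clk=1 y=1 u=1 p=1
t0.Δ3 q=0 v=1 z=1 n0=0 r=1 x=0 clk=1 y=1 u=0 p=1
t0.Δ4 q=0 v=1 z=1 n0=0 r=1 x=1 clk=1 y=1 u=0 p=1
t0.Δ5 q=0 v=1 z=1 n0=0 r=1 x=1 clk=1 y=1 u=1 p=1
t1.Δ0 q=0 v=1 z=1 n0=0 r=1 x=1 clk=1 y=1 u=1 p=1
t1.Δ1 q=0 v=1 z=1 n0=0 r=1 x=1 clk=0 y=1 u=1 p=1
t2.Δ0 q=0 v=1 z=1 n0=0 r=1 x=1 clk=0 y=1 u=1 p=1
t2.Δ1 q=0 v=0 z=1 n0=0 r=1 x=1 clk=1 y=1 u=1 p=1
t2.Δ2 q=0 v=0 z=0 n0=0 r=1 x=1 clk=1 y=0 u=1 p=0
t2.Δ3 q=0 v=0 z=0 n0=0 r=1 x=0 clk=1 y=0 u=1 p=0
t2.Δ4 q=0 v=0 z=0 n0=0 r=1 x=0 clk=1 y=0 u=0 p=0
t3.Δ0 q=0 v=0 z=0 n0=0 r=1 x=0 clk=1 y=0 u=0 p=0
t3.Δ1 q=0 v=0 z=0 n0=0 r=1 x=0 clk=0 y=0 u=0 p=0
t4.Δ0 q=0 v=0 z=0 n0=0 r=1 x=0 clk=0 y=0 u=0 p=0
t4.Δ1 q=0 v=0 z=0 n0=0 r=1 x=0 clk=1 y=0 u=0 p=0
t4.Δ2 q=0 v=0 z=0 n0=0 r=1 x=0 clk=1 y=1 u=0 p=0
t4.Δ3 q=0 v=0 z=1 n0=0 r=1 x=0 clk=1 y=1 u=0 p=0
t4.Δ4 q=0 v=0 z=1 n0=0 r=1 x=1 clk=1 y=1 u=0 p=0
t4.Δ5 q=0 v=0 z=1 n0=0 r=1 x=1 clk=1 y=1 u=1 p=0
t5.Δ0 q=0 v=0 z=1 n0=0 r=1 x=1 clk=1 y=1 u=1 p=0
t5.Δ1 q=0 v=0 z=1 n0=0 r=1 x=1 clk=0 y=1 u=1 p=0
t6.Δ0 q=0 v=0 z=1 n0=0 r=1 x=1 clk=0 y=1 u=1 p=0
t6.Δ1 q=0 v=0 z=1 n0=0 r=1 x=1 clk=1 y=1 u=1 p=0
t6.Δ2 q=0 v=0 z=1 n0=0 r=1 x=1 clk=1 y=0 u=1 p=0
t6.Δ3 q=0 v=0 z=0 n0=0 r=1 x=1 clk=1 y=0 u=1 p=0
t6.Δ4 q=0 v=0 z=0 n0=0 r=1 x=0 clk=1 y=0 u=1 p=0
t6.Δ5 q=0 v=0 z=0 n0=0 r=1 x=0 clk=1 y=0 u=0 p=0
t7.Δ0 q=0 v=0 z=0 n0=0 r=1 x=0 clk=1 y=0 u=0 p=0
t7.Δ1 q=0 v=0 z=0 n0=0 r=1 x=0 clk=0 y=0 u=0 p=0
t8.Δ0 q=0 v=0 z=0 n0=0 r=1 x=0 clk=0 y=0 u=0 p=0
t8.Δ1 q=0 v=0 z=0 n0=0 r=1 x=0 clk=1 y=0 u=0 p=0
t8.Δ2 q=0 v=0 z=0 n0=0 r=1 x=0 clk=1 y=1 u=0 p=0
t8.Δ3 q=0 v=0 z=1 n0=0 r=1 x=0 clk=1 y=1 u=0 p=0
t8.Δ4 q=0 v=0 z=1 n0=0 r=1 x=1 clk=1 y=1 u=0 p=0
t8.Δ5 q=0 v=0 z=1 n0=0 r=1 x=1 clk=1 y=1 u=1 p=0
t9.Δ0 q=0 v=0 z=1 n0=0 r=1 x=1 clk=1 y=1 u=1 p=0
t9.Δ1 q=0 v=0 z=1 n0=0 r=1 x=1 clk=0 y=1 u=1 p=0
t10.Δ0 q=0 v=0 z=1 n0=0 r=1 x=1 clk=0 y=1 u=1 p=0
t10.Δ1 q=0 v=0 z=1 n0=0 r=1 x=1 clk=1 y=1 u=1 p=0
t10.Δ2 q=0 v=0 z=1 n0=0 r=1 x=1 clk=1 y=0 u=1 p=0
t10.Δ3 q=0 v=0 z=0 n0=0 r=1 x=1 clk=1 y=0 u=1 p=0
t10.Δ4 q=0 v=0 z=0 n0=0 r=1 x=0 clk=1 y=0 u=1 p=0
t10.Δ5 q=0 v=0 z=0 n0=0 r=1 x=0 clk=1 y=0 u=0 p=0
t11.Δ0 q=0 v=0 z=0 n0=0 r=1 x=0 clk=1 y=0 u=0 p=0
t11.Δ1 q=0 v=0 z=0 n0=0 r=1 x=0 clk=0 y=0 u=0 p=0
t12.Δ0 q=0 v=0 z=0 n0=0 r=1 x=0 clk=0 y=0 u=0 p=0
t12.Δ1 q=0 v=0 z=0 n0=0 r=1 x=0 clk=1 y=0 u=0 p=0
t12.Δ2 q=0 v=0 z=0 n0=0 r=1 x=0 clk=1 y=1 u=0 p=0
t12.Δ3 q=0 v=0 z=1 n0=0 r=1 x=0 clk=1 y=1 u=0 p=0
t12.Δ4 q=0 v=0 z=1 n0=0 r=1 x=1 clk=1 y=1 u=0 p=0
t12.Δ5 q=0 v=0 z=1 n0=0 r=1 x=1 clk=1 y=1 u=1 p=0

0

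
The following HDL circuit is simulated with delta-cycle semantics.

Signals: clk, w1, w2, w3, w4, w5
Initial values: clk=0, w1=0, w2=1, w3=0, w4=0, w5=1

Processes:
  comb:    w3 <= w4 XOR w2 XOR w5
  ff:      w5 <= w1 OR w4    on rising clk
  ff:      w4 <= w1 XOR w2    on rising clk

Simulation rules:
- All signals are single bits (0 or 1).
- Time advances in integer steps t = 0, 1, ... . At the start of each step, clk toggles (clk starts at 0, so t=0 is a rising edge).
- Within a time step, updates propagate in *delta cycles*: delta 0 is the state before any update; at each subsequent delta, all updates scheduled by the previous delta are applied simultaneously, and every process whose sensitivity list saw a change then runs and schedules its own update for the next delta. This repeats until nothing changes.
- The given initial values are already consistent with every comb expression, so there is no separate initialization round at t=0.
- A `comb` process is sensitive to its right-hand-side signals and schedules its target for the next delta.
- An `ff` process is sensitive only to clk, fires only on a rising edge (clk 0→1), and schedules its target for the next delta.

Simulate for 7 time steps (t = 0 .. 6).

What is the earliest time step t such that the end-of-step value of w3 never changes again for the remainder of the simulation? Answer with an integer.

2

t=0 Δ0: w1=0 clk=0 w4=0 w3=0 w5=1 w2=1
  Δ1: clk:0→1
  Δ2: w4:0→1, w5:1→0
  (2Δ to stable)
t=1 Δ0: w1=0 clk=1 w4=1 w3=0 w5=0 w2=1
  Δ1: clk:1→0
  (1Δ to stable)
t=2 Δ0: w1=0 clk=0 w4=1 w3=0 w5=0 w2=1
  Δ1: clk:0→1
  Δ2: w5:0→1
  Δ3: w3:0→1
  (3Δ to stable)
t=3 Δ0: w1=0 clk=1 w4=1 w3=1 w5=1 w2=1
  Δ1: clk:1→0
  (1Δ to stable)
t=4 Δ0: w1=0 clk=0 w4=1 w3=1 w5=1 w2=1
  Δ1: clk:0→1
  (1Δ to stable)
t=5 Δ0: w1=0 clk=1 w4=1 w3=1 w5=1 w2=1
  Δ1: clk:1→0
  (1Δ to stable)
t=6 Δ0: w1=0 clk=0 w4=1 w3=1 w5=1 w2=1
  Δ1: clk:0→1
  (1Δ to stable)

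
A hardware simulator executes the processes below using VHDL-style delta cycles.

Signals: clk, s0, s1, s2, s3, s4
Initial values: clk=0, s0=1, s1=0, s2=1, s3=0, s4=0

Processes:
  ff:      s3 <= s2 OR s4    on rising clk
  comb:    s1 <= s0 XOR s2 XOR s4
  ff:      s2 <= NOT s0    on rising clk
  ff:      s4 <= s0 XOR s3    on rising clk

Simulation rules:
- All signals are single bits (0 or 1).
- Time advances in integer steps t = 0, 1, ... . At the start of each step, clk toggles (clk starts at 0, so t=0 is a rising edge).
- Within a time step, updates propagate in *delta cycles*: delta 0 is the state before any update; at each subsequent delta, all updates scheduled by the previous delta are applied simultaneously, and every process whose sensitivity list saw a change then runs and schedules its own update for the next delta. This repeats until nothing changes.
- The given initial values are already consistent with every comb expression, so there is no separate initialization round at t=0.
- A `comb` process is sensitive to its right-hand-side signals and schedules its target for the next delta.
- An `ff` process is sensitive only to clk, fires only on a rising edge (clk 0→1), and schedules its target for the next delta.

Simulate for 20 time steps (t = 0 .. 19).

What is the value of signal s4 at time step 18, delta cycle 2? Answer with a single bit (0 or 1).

[bits: s3,clk,s2,s4,s0,s1]
t=0: Δ0=001010 Δ1=011010 Δ2=110110 | 2Δ
t=1: Δ0=110110 Δ1=100110 | 1Δ
t=2: Δ0=100110 Δ1=110110 Δ2=110010 Δ3=110011 | 3Δ
t=3: Δ0=110011 Δ1=100011 | 1Δ
t=4: Δ0=100011 Δ1=110011 Δ2=010011 | 2Δ
t=5: Δ0=010011 Δ1=000011 | 1Δ
t=6: Δ0=000011 Δ1=010011 Δ2=010111 Δ3=010110 | 3Δ
t=7: Δ0=010110 Δ1=000110 | 1Δ
t=8: Δ0=000110 Δ1=010110 Δ2=110110 | 2Δ
t=9: Δ0=110110 Δ1=100110 | 1Δ
t=10: Δ0=100110 Δ1=110110 Δ2=110010 Δ3=110011 | 3Δ
t=11: Δ0=110011 Δ1=100011 | 1Δ
t=12: Δ0=100011 Δ1=110011 Δ2=010011 | 2Δ
t=13: Δ0=010011 Δ1=000011 | 1Δ
t=14: Δ0=000011 Δ1=010011 Δ2=010111 Δ3=010110 | 3Δ
t=15: Δ0=010110 Δ1=000110 | 1Δ
t=16: Δ0=000110 Δ1=010110 Δ2=110110 | 2Δ
t=17: Δ0=110110 Δ1=100110 | 1Δ
t=18: Δ0=100110 Δ1=110110 Δ2=110010 Δ3=110011 | 3Δ
t=19: Δ0=110011 Δ1=100011 | 1Δ

0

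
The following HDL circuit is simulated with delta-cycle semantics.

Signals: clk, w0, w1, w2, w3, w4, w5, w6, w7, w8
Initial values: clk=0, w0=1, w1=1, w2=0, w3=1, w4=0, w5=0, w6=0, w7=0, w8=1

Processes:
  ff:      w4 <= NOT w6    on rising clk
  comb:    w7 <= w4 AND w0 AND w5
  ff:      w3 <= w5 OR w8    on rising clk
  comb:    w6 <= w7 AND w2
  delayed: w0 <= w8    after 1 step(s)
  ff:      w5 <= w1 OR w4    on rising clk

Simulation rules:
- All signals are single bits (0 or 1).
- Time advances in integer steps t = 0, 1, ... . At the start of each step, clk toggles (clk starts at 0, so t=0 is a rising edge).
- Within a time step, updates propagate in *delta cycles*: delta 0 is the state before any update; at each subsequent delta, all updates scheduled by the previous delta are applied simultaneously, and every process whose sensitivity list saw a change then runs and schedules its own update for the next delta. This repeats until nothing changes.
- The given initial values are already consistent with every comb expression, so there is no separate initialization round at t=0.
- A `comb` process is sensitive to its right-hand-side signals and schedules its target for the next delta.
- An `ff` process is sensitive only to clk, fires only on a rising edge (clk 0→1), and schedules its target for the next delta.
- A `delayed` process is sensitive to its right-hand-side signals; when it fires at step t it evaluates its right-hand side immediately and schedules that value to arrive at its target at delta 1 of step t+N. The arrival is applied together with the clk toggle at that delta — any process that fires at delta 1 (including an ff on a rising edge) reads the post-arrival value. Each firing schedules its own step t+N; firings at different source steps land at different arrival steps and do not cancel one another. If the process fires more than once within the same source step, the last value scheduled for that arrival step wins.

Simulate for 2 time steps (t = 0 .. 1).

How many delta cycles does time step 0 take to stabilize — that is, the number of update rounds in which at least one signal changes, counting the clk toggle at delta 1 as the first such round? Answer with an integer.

3

t0.Δ0 w0=1 w3=1 w1=1 w2=0 w8=1 clk=0 w4=0 w7=0 w6=0 w5=0
t0.Δ1 w0=1 w3=1 w1=1 w2=0 w8=1 clk=1 w4=0 w7=0 w6=0 w5=0
t0.Δ2 w0=1 w3=1 w1=1 w2=0 w8=1 clk=1 w4=1 w7=0 w6=0 w5=1
t0.Δ3 w0=1 w3=1 w1=1 w2=0 w8=1 clk=1 w4=1 w7=1 w6=0 w5=1
t1.Δ0 w0=1 w3=1 w1=1 w2=0 w8=1 clk=1 w4=1 w7=1 w6=0 w5=1
t1.Δ1 w0=1 w3=1 w1=1 w2=0 w8=1 clk=0 w4=1 w7=1 w6=0 w5=1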